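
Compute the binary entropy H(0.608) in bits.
0.9661 bits

The binary entropy function is:
H(p) = -p log(p) - (1-p) log(1-p)

H(0.608) = -0.608 × log_2(0.608) - 0.392 × log_2(0.392)
H(0.608) = 0.9661 bits

Note: Binary entropy is maximized at p=0.5 (H=1 bit) and minimized at p=0 or p=1 (H=0).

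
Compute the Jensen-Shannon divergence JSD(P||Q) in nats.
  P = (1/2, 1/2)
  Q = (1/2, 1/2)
0.0000 nats

Jensen-Shannon divergence is:
JSD(P||Q) = 0.5 × D_KL(P||M) + 0.5 × D_KL(Q||M)
where M = 0.5 × (P + Q) is the mixture distribution.

M = 0.5 × (1/2, 1/2) + 0.5 × (1/2, 1/2) = (1/2, 1/2)

D_KL(P||M) = 0.0000 nats
D_KL(Q||M) = 0.0000 nats

JSD(P||Q) = 0.5 × 0.0000 + 0.5 × 0.0000 = 0.0000 nats

Unlike KL divergence, JSD is symmetric and bounded: 0 ≤ JSD ≤ log(2).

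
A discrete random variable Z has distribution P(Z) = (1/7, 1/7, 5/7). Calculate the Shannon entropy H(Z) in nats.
0.7963 nats

Shannon entropy is H(X) = -Σ p(x) log p(x).

For P = (1/7, 1/7, 5/7):
H = -1/7 × log_e(1/7) -1/7 × log_e(1/7) -5/7 × log_e(5/7)
H = 0.7963 nats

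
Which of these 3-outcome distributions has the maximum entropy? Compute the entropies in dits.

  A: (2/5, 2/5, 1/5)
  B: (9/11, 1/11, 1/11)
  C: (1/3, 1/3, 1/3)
C

For a discrete distribution over n outcomes, entropy is maximized by the uniform distribution.

Computing entropies:
H(A) = 0.4581 dits
H(B) = 0.2606 dits
H(C) = 0.4771 dits

The uniform distribution (where all probabilities equal 1/3) achieves the maximum entropy of log_10(3) = 0.4771 dits.

Distribution C has the highest entropy.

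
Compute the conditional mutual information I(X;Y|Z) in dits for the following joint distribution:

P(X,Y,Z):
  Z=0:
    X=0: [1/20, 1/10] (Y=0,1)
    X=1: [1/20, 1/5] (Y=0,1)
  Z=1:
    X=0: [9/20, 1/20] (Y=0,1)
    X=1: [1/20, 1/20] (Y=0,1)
0.0186 dits

Conditional mutual information: I(X;Y|Z) = H(X|Z) + H(Y|Z) - H(X,Y|Z)

H(Z) = 0.2923
H(X,Z) = 0.5246 → H(X|Z) = 0.2323
H(Y,Z) = 0.5074 → H(Y|Z) = 0.2151
H(X,Y,Z) = 0.7211 → H(X,Y|Z) = 0.4288

I(X;Y|Z) = 0.2323 + 0.2151 - 0.4288 = 0.0186 dits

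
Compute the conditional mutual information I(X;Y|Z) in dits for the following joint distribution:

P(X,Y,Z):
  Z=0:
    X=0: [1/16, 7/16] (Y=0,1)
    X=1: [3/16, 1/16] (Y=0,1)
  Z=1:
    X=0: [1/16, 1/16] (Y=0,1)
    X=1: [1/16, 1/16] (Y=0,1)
0.0645 dits

Conditional mutual information: I(X;Y|Z) = H(X|Z) + H(Y|Z) - H(X,Y|Z)

H(Z) = 0.2442
H(X,Z) = 0.5268 → H(X|Z) = 0.2826
H(Y,Z) = 0.5268 → H(Y|Z) = 0.2826
H(X,Y,Z) = 0.7449 → H(X,Y|Z) = 0.5007

I(X;Y|Z) = 0.2826 + 0.2826 - 0.5007 = 0.0645 dits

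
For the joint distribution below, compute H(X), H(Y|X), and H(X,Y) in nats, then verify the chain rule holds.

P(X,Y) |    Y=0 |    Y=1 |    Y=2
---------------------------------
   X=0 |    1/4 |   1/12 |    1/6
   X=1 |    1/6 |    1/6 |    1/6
H(X,Y) = 1.7482, H(X) = 0.6931, H(Y|X) = 1.0550 (all in nats)

Chain rule: H(X,Y) = H(X) + H(Y|X)

Left side — joint entropy directly:
H(X,Y) = -Σ p(x,y) log p(x,y) = 1.7482 nats

Right side — compute H(Y|X) from the conditional distributions:
P(X) = (1/2, 1/2), so H(X) = 0.6931 nats
H(Y|X) = Σ_x P(X=x) · H(Y|X=x):
  P(Y|X=0) = (1/2, 1/6, 1/3), H(Y|X=0) = 1.0114, weight P(X=0) = 1/2
  P(Y|X=1) = (1/3, 1/3, 1/3), H(Y|X=1) = 1.0986, weight P(X=1) = 1/2
H(Y|X) = 1.0550 nats

H(X) + H(Y|X) = 0.6931 + 1.0550 = 1.7482 nats

Both sides equal 1.7482 nats. ✓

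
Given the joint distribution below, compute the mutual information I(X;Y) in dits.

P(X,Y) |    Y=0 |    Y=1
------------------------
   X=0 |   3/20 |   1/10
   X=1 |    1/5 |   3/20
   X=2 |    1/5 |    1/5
0.0016 dits

Mutual information: I(X;Y) = H(X) + H(Y) - H(X,Y)

Marginals:
P(X) = (1/4, 7/20, 2/5), H(X) = 0.4693 dits
P(Y) = (11/20, 9/20), H(Y) = 0.2989 dits

Joint entropy: H(X,Y) = 0.7666 dits

I(X;Y) = 0.4693 + 0.2989 - 0.7666 = 0.0016 dits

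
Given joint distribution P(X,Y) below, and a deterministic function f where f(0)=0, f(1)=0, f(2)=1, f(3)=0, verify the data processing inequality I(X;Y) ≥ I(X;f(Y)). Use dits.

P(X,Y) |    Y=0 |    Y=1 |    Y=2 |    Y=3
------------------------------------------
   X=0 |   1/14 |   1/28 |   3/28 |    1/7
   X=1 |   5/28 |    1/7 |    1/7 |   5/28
I(X;Y) = 0.0092, I(X;f(Y)) = 0.0016, inequality holds: 0.0092 ≥ 0.0016

Data Processing Inequality: For any Markov chain X → Y → Z, we have I(X;Y) ≥ I(X;Z).

Here Z = f(Y) is a deterministic function of Y, forming X → Y → Z.

Original I(X;Y) = 0.0092 dits

After applying f:
P(X,Z) where Z=f(Y):
- P(X,Z=0) = P(X,Y=0) + P(X,Y=1) + P(X,Y=3)
- P(X,Z=1) = P(X,Y=2)

I(X;Z) = I(X;f(Y)) = 0.0016 dits

Verification: 0.0092 ≥ 0.0016 ✓

Information cannot be created by processing; the function f can only lose information about X.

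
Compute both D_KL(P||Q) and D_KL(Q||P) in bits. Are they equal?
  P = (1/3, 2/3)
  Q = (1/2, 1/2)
D_KL(P||Q) = 0.0817, D_KL(Q||P) = 0.0850

KL divergence is not symmetric: D_KL(P||Q) ≠ D_KL(Q||P) in general.

D_KL(P||Q) = 0.0817 bits
D_KL(Q||P) = 0.0850 bits

No, they are not equal!

This asymmetry is why KL divergence is not a true distance metric.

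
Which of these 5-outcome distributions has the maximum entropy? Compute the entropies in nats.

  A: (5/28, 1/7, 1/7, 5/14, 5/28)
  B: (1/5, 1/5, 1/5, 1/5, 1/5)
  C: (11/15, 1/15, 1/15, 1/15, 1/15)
B

For a discrete distribution over n outcomes, entropy is maximized by the uniform distribution.

Computing entropies:
H(A) = 1.5390 nats
H(B) = 1.6094 nats
H(C) = 0.9496 nats

The uniform distribution (where all probabilities equal 1/5) achieves the maximum entropy of log_e(5) = 1.6094 nats.

Distribution B has the highest entropy.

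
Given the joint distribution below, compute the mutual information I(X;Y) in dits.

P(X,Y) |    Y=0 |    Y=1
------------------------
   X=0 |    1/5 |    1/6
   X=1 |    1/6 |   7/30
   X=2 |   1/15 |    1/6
0.0088 dits

Mutual information: I(X;Y) = H(X) + H(Y) - H(X,Y)

Marginals:
P(X) = (11/30, 2/5, 7/30), H(X) = 0.4664 dits
P(Y) = (13/30, 17/30), H(Y) = 0.2972 dits

Joint entropy: H(X,Y) = 0.7547 dits

I(X;Y) = 0.4664 + 0.2972 - 0.7547 = 0.0088 dits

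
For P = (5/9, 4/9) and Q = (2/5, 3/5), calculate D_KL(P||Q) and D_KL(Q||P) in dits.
D_KL(P||Q) = 0.0213, D_KL(Q||P) = 0.0211

KL divergence is not symmetric: D_KL(P||Q) ≠ D_KL(Q||P) in general.

D_KL(P||Q) = 0.0213 dits
D_KL(Q||P) = 0.0211 dits

No, they are not equal!

This asymmetry is why KL divergence is not a true distance metric.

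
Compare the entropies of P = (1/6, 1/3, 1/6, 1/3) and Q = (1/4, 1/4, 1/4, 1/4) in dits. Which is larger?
Q

Computing entropies in dits:
H(P) = 0.5775
H(Q) = 0.6021

Distribution Q has higher entropy.

Intuition: The distribution closer to uniform (more spread out) has higher entropy.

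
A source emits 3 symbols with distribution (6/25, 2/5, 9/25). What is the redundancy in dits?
0.0095 dits

Redundancy measures how far a source is from maximum entropy:
R = H_max - H(X)

Maximum entropy for 3 symbols: H_max = log_10(3) = 0.4771 dits
Actual entropy: H(X) = 0.4677 dits
Redundancy: R = 0.4771 - 0.4677 = 0.0095 dits

This redundancy represents potential for compression: the source could be compressed by 0.0095 dits per symbol.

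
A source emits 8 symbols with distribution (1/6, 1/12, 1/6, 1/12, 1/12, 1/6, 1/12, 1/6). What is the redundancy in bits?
0.0817 bits

Redundancy measures how far a source is from maximum entropy:
R = H_max - H(X)

Maximum entropy for 8 symbols: H_max = log_2(8) = 3.0000 bits
Actual entropy: H(X) = 2.9183 bits
Redundancy: R = 3.0000 - 2.9183 = 0.0817 bits

This redundancy represents potential for compression: the source could be compressed by 0.0817 bits per symbol.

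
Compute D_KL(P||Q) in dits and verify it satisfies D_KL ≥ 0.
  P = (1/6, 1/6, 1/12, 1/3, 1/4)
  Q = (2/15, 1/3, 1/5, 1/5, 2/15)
0.0765 dits

KL divergence satisfies the Gibbs inequality: D_KL(P||Q) ≥ 0 for all distributions P, Q.

D_KL(P||Q) = Σ p(x) log(p(x)/q(x))
Term by term:
  x=0: 1/6 × log_10[(1/6)/(2/15)] = 0.0162
  x=1: 1/6 × log_10[(1/6)/(1/3)] = -0.0502
  x=2: 1/12 × log_10[(1/12)/(1/5)] = -0.0317
  x=3: 1/3 × log_10[(1/3)/(1/5)] = 0.0739
  x=4: 1/4 × log_10[(1/4)/(2/15)] = 0.0683
D_KL(P||Q) = 0.0765 dits

D_KL(P||Q) = 0.0765 ≥ 0 ✓

This non-negativity is a fundamental property: relative entropy cannot be negative because it measures how different Q is from P.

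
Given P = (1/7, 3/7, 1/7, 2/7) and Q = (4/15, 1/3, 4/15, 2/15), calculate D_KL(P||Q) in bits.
0.2123 bits

KL divergence: D_KL(P||Q) = Σ p(x) log(p(x)/q(x))

Computing term by term:
  x=0: 1/7 × log_2[(1/7)/(4/15)] = 1/7 × -0.9005 = -0.1286
  x=1: 3/7 × log_2[(3/7)/(1/3)] = 3/7 × 0.3626 = 0.1554
  x=2: 1/7 × log_2[(1/7)/(4/15)] = 1/7 × -0.9005 = -0.1286
  x=3: 2/7 × log_2[(2/7)/(2/15)] = 2/7 × 1.0995 = 0.3142

D_KL(P||Q) = 0.2123 bits

Note: KL divergence is always non-negative and equals 0 iff P = Q.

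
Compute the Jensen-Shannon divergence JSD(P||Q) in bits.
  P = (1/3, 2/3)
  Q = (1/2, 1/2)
0.0207 bits

Jensen-Shannon divergence is:
JSD(P||Q) = 0.5 × D_KL(P||M) + 0.5 × D_KL(Q||M)
where M = 0.5 × (P + Q) is the mixture distribution.

M = 0.5 × (1/3, 2/3) + 0.5 × (1/2, 1/2) = (5/12, 7/12)

D_KL(P||M) = 0.0211 bits
D_KL(Q||M) = 0.0203 bits

JSD(P||Q) = 0.5 × 0.0211 + 0.5 × 0.0203 = 0.0207 bits

Unlike KL divergence, JSD is symmetric and bounded: 0 ≤ JSD ≤ log(2).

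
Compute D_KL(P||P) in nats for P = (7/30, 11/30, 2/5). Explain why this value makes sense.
0.0000 nats

KL divergence satisfies the Gibbs inequality: D_KL(P||Q) ≥ 0 for all distributions P, Q.

D_KL(P||Q) = Σ p(x) log(p(x)/q(x))
Each term is p(x) × log_e(p(x)/p(x)) = p(x) × log_e(1) = 0, so the sum is 0.
D_KL(P||Q) = 0.0000 nats

When P = Q, the KL divergence is exactly 0, as there is no 'divergence' between identical distributions.

This non-negativity is a fundamental property: relative entropy cannot be negative because it measures how different Q is from P.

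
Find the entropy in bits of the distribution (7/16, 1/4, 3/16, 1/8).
1.8496 bits

Shannon entropy is H(X) = -Σ p(x) log p(x).

For P = (7/16, 1/4, 3/16, 1/8):
H = -7/16 × log_2(7/16) -1/4 × log_2(1/4) -3/16 × log_2(3/16) -1/8 × log_2(1/8)
H = 1.8496 bits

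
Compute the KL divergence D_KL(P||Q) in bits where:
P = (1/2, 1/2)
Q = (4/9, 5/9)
0.0090 bits

KL divergence: D_KL(P||Q) = Σ p(x) log(p(x)/q(x))

Computing term by term:
  x=0: 1/2 × log_2[(1/2)/(4/9)] = 1/2 × 0.1699 = 0.0850
  x=1: 1/2 × log_2[(1/2)/(5/9)] = 1/2 × -0.1520 = -0.0760

D_KL(P||Q) = 0.0090 bits

Note: KL divergence is always non-negative and equals 0 iff P = Q.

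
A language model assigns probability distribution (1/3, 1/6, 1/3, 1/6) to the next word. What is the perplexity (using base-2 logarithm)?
3.7798

Perplexity is 2^H (or exp(H) for natural log).

First, H = -Σ p log p = 1.9183 bits
Perplexity = 2^1.9183 = 3.7798

Interpretation: The model's uncertainty is equivalent to choosing uniformly among 3.8 options.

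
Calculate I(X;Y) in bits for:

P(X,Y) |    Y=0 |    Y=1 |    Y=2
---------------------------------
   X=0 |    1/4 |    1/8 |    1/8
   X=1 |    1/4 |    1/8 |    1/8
0.0000 bits

Mutual information: I(X;Y) = H(X) + H(Y) - H(X,Y)

Marginals:
P(X) = (1/2, 1/2), H(X) = 1.0000 bits
P(Y) = (1/2, 1/4, 1/4), H(Y) = 1.5000 bits

Joint entropy: H(X,Y) = 2.5000 bits

I(X;Y) = 1.0000 + 1.5000 - 2.5000 = 0.0000 bits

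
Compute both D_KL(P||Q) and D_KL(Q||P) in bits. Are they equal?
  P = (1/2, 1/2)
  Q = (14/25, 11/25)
D_KL(P||Q) = 0.0105, D_KL(Q||P) = 0.0104

KL divergence is not symmetric: D_KL(P||Q) ≠ D_KL(Q||P) in general.

D_KL(P||Q) = 0.0105 bits
D_KL(Q||P) = 0.0104 bits

No, they are not equal!

This asymmetry is why KL divergence is not a true distance metric.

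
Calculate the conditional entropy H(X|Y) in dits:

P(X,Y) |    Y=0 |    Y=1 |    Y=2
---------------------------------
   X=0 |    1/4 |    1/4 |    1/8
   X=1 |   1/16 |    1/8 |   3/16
0.2629 dits

Using the chain rule: H(X|Y) = H(X,Y) - H(Y)

First, compute H(X,Y) = 0.7384 dits

Marginal P(Y) = (5/16, 3/8, 5/16)
H(Y) = 0.4755 dits

H(X|Y) = H(X,Y) - H(Y) = 0.7384 - 0.4755 = 0.2629 dits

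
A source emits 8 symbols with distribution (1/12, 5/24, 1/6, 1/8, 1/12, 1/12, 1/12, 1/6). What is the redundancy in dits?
0.0292 dits

Redundancy measures how far a source is from maximum entropy:
R = H_max - H(X)

Maximum entropy for 8 symbols: H_max = log_10(8) = 0.9031 dits
Actual entropy: H(X) = 0.8739 dits
Redundancy: R = 0.9031 - 0.8739 = 0.0292 dits

This redundancy represents potential for compression: the source could be compressed by 0.0292 dits per symbol.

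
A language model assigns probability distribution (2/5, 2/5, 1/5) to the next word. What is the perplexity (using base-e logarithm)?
2.8717

Perplexity is e^H (or exp(H) for natural log).

First, H = -Σ p log p = 1.0549 nats
Perplexity = e^1.0549 = 2.8717

Interpretation: The model's uncertainty is equivalent to choosing uniformly among 2.9 options.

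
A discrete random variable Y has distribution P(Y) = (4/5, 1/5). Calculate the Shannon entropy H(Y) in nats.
0.5004 nats

Shannon entropy is H(X) = -Σ p(x) log p(x).

For P = (4/5, 1/5):
H = -4/5 × log_e(4/5) -1/5 × log_e(1/5)
H = 0.5004 nats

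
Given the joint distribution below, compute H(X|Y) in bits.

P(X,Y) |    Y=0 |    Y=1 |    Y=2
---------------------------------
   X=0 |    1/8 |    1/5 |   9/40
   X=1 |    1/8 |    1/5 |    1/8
0.9791 bits

Using the chain rule: H(X|Y) = H(X,Y) - H(Y)

First, compute H(X,Y) = 2.5380 bits

Marginal P(Y) = (1/4, 2/5, 7/20)
H(Y) = 1.5589 bits

H(X|Y) = H(X,Y) - H(Y) = 2.5380 - 1.5589 = 0.9791 bits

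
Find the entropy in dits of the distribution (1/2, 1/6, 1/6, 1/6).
0.5396 dits

Shannon entropy is H(X) = -Σ p(x) log p(x).

For P = (1/2, 1/6, 1/6, 1/6):
H = -1/2 × log_10(1/2) -1/6 × log_10(1/6) -1/6 × log_10(1/6) -1/6 × log_10(1/6)
H = 0.5396 dits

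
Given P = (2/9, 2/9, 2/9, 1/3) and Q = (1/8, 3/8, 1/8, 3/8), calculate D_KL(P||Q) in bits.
0.1445 bits

KL divergence: D_KL(P||Q) = Σ p(x) log(p(x)/q(x))

Computing term by term:
  x=0: 2/9 × log_2[(2/9)/(1/8)] = 2/9 × 0.8301 = 0.1845
  x=1: 2/9 × log_2[(2/9)/(3/8)] = 2/9 × -0.7549 = -0.1678
  x=2: 2/9 × log_2[(2/9)/(1/8)] = 2/9 × 0.8301 = 0.1845
  x=3: 1/3 × log_2[(1/3)/(3/8)] = 1/3 × -0.1699 = -0.0566

D_KL(P||Q) = 0.1445 bits

Note: KL divergence is always non-negative and equals 0 iff P = Q.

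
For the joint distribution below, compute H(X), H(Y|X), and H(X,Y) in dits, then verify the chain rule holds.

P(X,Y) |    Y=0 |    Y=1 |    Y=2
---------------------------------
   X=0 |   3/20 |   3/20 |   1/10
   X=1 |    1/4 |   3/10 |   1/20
H(X,Y) = 0.7196, H(X) = 0.2923, H(Y|X) = 0.4273 (all in dits)

Chain rule: H(X,Y) = H(X) + H(Y|X)

Left side — joint entropy directly:
H(X,Y) = -Σ p(x,y) log p(x,y) = 0.7196 dits

Right side — compute H(Y|X) from the conditional distributions:
P(X) = (2/5, 3/5), so H(X) = 0.2923 dits
H(Y|X) = Σ_x P(X=x) · H(Y|X=x):
  P(Y|X=0) = (3/8, 3/8, 1/4), H(Y|X=0) = 0.4700, weight P(X=0) = 2/5
  P(Y|X=1) = (5/12, 1/2, 1/12), H(Y|X=1) = 0.3989, weight P(X=1) = 3/5
H(Y|X) = 0.4273 dits

H(X) + H(Y|X) = 0.2923 + 0.4273 = 0.7196 dits

Both sides equal 0.7196 dits. ✓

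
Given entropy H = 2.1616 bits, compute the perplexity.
4.4741

Perplexity is 2^H (or exp(H) for natural log).

H = 2.1616 bits
Perplexity = 2^2.1616 = 4.4741

Interpretation: The model's uncertainty is equivalent to choosing uniformly among 4.5 options.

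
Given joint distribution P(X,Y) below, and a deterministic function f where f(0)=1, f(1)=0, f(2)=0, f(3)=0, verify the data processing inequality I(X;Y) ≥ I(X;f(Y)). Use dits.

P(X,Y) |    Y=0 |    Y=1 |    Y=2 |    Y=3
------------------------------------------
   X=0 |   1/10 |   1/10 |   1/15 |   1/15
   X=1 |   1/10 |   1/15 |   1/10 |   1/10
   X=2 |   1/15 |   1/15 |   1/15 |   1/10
I(X;Y) = 0.0063, I(X;f(Y)) = 0.0011, inequality holds: 0.0063 ≥ 0.0011

Data Processing Inequality: For any Markov chain X → Y → Z, we have I(X;Y) ≥ I(X;Z).

Here Z = f(Y) is a deterministic function of Y, forming X → Y → Z.

Original I(X;Y) = 0.0063 dits

After applying f:
P(X,Z) where Z=f(Y):
- P(X,Z=0) = P(X,Y=1) + P(X,Y=2) + P(X,Y=3)
- P(X,Z=1) = P(X,Y=0)

I(X;Z) = I(X;f(Y)) = 0.0011 dits

Verification: 0.0063 ≥ 0.0011 ✓

Information cannot be created by processing; the function f can only lose information about X.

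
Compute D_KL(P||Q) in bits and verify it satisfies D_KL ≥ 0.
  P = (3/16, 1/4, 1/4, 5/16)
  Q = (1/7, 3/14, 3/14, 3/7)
0.0424 bits

KL divergence satisfies the Gibbs inequality: D_KL(P||Q) ≥ 0 for all distributions P, Q.

D_KL(P||Q) = Σ p(x) log(p(x)/q(x))
Term by term:
  x=0: 3/16 × log_2[(3/16)/(1/7)] = 0.0736
  x=1: 1/4 × log_2[(1/4)/(3/14)] = 0.0556
  x=2: 1/4 × log_2[(1/4)/(3/14)] = 0.0556
  x=3: 5/16 × log_2[(5/16)/(3/7)] = -0.1424
D_KL(P||Q) = 0.0424 bits

D_KL(P||Q) = 0.0424 ≥ 0 ✓

This non-negativity is a fundamental property: relative entropy cannot be negative because it measures how different Q is from P.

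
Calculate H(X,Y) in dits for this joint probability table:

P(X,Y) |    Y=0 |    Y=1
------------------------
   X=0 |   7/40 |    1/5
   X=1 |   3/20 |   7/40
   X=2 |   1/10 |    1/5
0.7681 dits

Joint entropy is H(X,Y) = -Σ_{x,y} p(x,y) log p(x,y).

Summing over all non-zero entries:
H(X,Y) = -[7/40·log_10(7/40) + 1/5·log_10(1/5) + 3/20·log_10(3/20) + 7/40·log_10(7/40) + 1/10·log_10(1/10) + 1/5·log_10(1/5)]
H(X,Y) = 0.7681 dits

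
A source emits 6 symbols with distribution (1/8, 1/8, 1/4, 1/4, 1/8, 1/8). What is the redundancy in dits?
0.0256 dits

Redundancy measures how far a source is from maximum entropy:
R = H_max - H(X)

Maximum entropy for 6 symbols: H_max = log_10(6) = 0.7782 dits
Actual entropy: H(X) = 0.7526 dits
Redundancy: R = 0.7782 - 0.7526 = 0.0256 dits

This redundancy represents potential for compression: the source could be compressed by 0.0256 dits per symbol.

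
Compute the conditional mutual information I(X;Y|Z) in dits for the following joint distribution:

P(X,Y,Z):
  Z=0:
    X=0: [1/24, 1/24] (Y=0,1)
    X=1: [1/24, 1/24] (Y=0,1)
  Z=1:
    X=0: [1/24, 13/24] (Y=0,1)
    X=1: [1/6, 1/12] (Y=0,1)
0.0692 dits

Conditional mutual information: I(X;Y|Z) = H(X|Z) + H(Y|Z) - H(X,Y|Z)

H(Z) = 0.1957
H(X,Z) = 0.4669 → H(X|Z) = 0.2713
H(Y,Z) = 0.4494 → H(Y|Z) = 0.2537
H(X,Y,Z) = 0.6514 → H(X,Y|Z) = 0.4557

I(X;Y|Z) = 0.2713 + 0.2537 - 0.4557 = 0.0692 dits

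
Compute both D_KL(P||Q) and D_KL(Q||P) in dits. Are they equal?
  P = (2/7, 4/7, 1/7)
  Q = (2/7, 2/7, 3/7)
D_KL(P||Q) = 0.1039, D_KL(Q||P) = 0.1185

KL divergence is not symmetric: D_KL(P||Q) ≠ D_KL(Q||P) in general.

D_KL(P||Q) = 0.1039 dits
D_KL(Q||P) = 0.1185 dits

No, they are not equal!

This asymmetry is why KL divergence is not a true distance metric.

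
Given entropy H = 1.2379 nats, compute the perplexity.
3.4484

Perplexity is e^H (or exp(H) for natural log).

H = 1.2379 nats
Perplexity = e^1.2379 = 3.4484

Interpretation: The model's uncertainty is equivalent to choosing uniformly among 3.4 options.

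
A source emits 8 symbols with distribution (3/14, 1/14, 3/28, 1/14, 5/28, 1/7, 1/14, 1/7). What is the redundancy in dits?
0.0351 dits

Redundancy measures how far a source is from maximum entropy:
R = H_max - H(X)

Maximum entropy for 8 symbols: H_max = log_10(8) = 0.9031 dits
Actual entropy: H(X) = 0.8680 dits
Redundancy: R = 0.9031 - 0.8680 = 0.0351 dits

This redundancy represents potential for compression: the source could be compressed by 0.0351 dits per symbol.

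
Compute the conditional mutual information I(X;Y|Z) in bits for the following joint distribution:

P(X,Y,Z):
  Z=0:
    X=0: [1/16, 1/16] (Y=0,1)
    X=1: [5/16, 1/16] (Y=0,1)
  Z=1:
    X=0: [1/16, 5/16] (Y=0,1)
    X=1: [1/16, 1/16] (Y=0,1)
0.0738 bits

Conditional mutual information: I(X;Y|Z) = H(X|Z) + H(Y|Z) - H(X,Y|Z)

H(Z) = 1.0000
H(X,Z) = 1.8113 → H(X|Z) = 0.8113
H(Y,Z) = 1.8113 → H(Y|Z) = 0.8113
H(X,Y,Z) = 2.5488 → H(X,Y|Z) = 1.5488

I(X;Y|Z) = 0.8113 + 0.8113 - 1.5488 = 0.0738 bits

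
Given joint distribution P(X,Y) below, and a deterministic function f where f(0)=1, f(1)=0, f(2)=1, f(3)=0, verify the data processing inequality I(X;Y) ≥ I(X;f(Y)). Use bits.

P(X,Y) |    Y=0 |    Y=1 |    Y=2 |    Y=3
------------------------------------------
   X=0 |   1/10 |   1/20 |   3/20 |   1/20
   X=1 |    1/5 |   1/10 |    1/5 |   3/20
I(X;Y) = 0.0137, I(X;f(Y)) = 0.0072, inequality holds: 0.0137 ≥ 0.0072

Data Processing Inequality: For any Markov chain X → Y → Z, we have I(X;Y) ≥ I(X;Z).

Here Z = f(Y) is a deterministic function of Y, forming X → Y → Z.

Original I(X;Y) = 0.0137 bits

After applying f:
P(X,Z) where Z=f(Y):
- P(X,Z=0) = P(X,Y=1) + P(X,Y=3)
- P(X,Z=1) = P(X,Y=0) + P(X,Y=2)

I(X;Z) = I(X;f(Y)) = 0.0072 bits

Verification: 0.0137 ≥ 0.0072 ✓

Information cannot be created by processing; the function f can only lose information about X.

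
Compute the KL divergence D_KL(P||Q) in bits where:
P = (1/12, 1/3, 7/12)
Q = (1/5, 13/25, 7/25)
0.2986 bits

KL divergence: D_KL(P||Q) = Σ p(x) log(p(x)/q(x))

Computing term by term:
  x=0: 1/12 × log_2[(1/12)/(1/5)] = 1/12 × -1.2630 = -0.1053
  x=1: 1/3 × log_2[(1/3)/(13/25)] = 1/3 × -0.6415 = -0.2138
  x=2: 7/12 × log_2[(7/12)/(7/25)] = 7/12 × 1.0589 = 0.6177

D_KL(P||Q) = 0.2986 bits

Note: KL divergence is always non-negative and equals 0 iff P = Q.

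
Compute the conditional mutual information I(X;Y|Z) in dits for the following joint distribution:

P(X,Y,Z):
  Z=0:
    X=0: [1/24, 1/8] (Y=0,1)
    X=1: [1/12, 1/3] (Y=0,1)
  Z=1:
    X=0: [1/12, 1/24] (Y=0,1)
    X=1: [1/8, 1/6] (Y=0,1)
0.0047 dits

Conditional mutual information: I(X;Y|Z) = H(X|Z) + H(Y|Z) - H(X,Y|Z)

H(Z) = 0.2950
H(X,Z) = 0.5571 → H(X|Z) = 0.2621
H(Y,Z) = 0.5520 → H(Y|Z) = 0.2571
H(X,Y,Z) = 0.8094 → H(X,Y|Z) = 0.5144

I(X;Y|Z) = 0.2621 + 0.2571 - 0.5144 = 0.0047 dits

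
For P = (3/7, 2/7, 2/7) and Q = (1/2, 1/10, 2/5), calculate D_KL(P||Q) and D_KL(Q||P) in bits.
D_KL(P||Q) = 0.1987, D_KL(Q||P) = 0.1539

KL divergence is not symmetric: D_KL(P||Q) ≠ D_KL(Q||P) in general.

D_KL(P||Q) = 0.1987 bits
D_KL(Q||P) = 0.1539 bits

No, they are not equal!

This asymmetry is why KL divergence is not a true distance metric.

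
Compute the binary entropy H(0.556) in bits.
0.9909 bits

The binary entropy function is:
H(p) = -p log(p) - (1-p) log(1-p)

H(0.556) = -0.556 × log_2(0.556) - 0.444 × log_2(0.444)
H(0.556) = 0.9909 bits

Note: Binary entropy is maximized at p=0.5 (H=1 bit) and minimized at p=0 or p=1 (H=0).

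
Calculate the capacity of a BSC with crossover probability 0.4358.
0.0119 bits

For a binary symmetric channel (BSC) with error probability p:
Capacity C = 1 - H(p) bits per symbol

where H(p) = -p log₂(p) - (1-p) log₂(1-p) is the binary entropy function.

H(0.4358) = 0.9881 bits
C = 1 - 0.9881 = 0.0119 bits per symbol

This means we can reliably transmit up to 0.0119 bits of information per channel use.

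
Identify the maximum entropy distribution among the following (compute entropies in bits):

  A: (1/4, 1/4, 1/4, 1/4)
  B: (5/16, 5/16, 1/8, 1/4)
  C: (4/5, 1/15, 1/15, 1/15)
A

For a discrete distribution over n outcomes, entropy is maximized by the uniform distribution.

Computing entropies:
H(A) = 2.0000 bits
H(B) = 1.9238 bits
H(C) = 1.0389 bits

The uniform distribution (where all probabilities equal 1/4) achieves the maximum entropy of log_2(4) = 2.0000 bits.

Distribution A has the highest entropy.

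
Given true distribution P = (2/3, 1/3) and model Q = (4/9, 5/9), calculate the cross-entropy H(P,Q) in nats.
0.7365 nats

Cross-entropy: H(P,Q) = -Σ p(x) log q(x)

Alternatively: H(P,Q) = H(P) + D_KL(P||Q)
H(P) = 0.6365 nats
D_KL(P||Q) = 0.1000 nats

H(P,Q) = 0.6365 + 0.1000 = 0.7365 nats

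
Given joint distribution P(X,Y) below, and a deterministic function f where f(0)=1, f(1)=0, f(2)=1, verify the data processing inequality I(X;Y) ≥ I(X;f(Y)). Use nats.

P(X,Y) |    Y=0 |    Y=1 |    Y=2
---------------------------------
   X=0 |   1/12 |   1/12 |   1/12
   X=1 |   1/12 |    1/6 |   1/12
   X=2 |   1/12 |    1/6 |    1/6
I(X;Y) = 0.0168, I(X;f(Y)) = 0.0086, inequality holds: 0.0168 ≥ 0.0086

Data Processing Inequality: For any Markov chain X → Y → Z, we have I(X;Y) ≥ I(X;Z).

Here Z = f(Y) is a deterministic function of Y, forming X → Y → Z.

Original I(X;Y) = 0.0168 nats

After applying f:
P(X,Z) where Z=f(Y):
- P(X,Z=0) = P(X,Y=1)
- P(X,Z=1) = P(X,Y=0) + P(X,Y=2)

I(X;Z) = I(X;f(Y)) = 0.0086 nats

Verification: 0.0168 ≥ 0.0086 ✓

Information cannot be created by processing; the function f can only lose information about X.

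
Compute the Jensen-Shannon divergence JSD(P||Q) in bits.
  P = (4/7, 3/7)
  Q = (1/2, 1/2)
0.0037 bits

Jensen-Shannon divergence is:
JSD(P||Q) = 0.5 × D_KL(P||M) + 0.5 × D_KL(Q||M)
where M = 0.5 × (P + Q) is the mixture distribution.

M = 0.5 × (4/7, 3/7) + 0.5 × (1/2, 1/2) = (15/28, 13/28)

D_KL(P||M) = 0.0037 bits
D_KL(Q||M) = 0.0037 bits

JSD(P||Q) = 0.5 × 0.0037 + 0.5 × 0.0037 = 0.0037 bits

Unlike KL divergence, JSD is symmetric and bounded: 0 ≤ JSD ≤ log(2).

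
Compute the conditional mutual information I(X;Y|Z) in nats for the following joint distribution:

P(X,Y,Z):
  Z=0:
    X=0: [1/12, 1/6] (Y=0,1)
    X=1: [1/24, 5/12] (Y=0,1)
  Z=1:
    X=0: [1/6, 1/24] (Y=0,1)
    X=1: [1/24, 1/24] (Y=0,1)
0.0438 nats

Conditional mutual information: I(X;Y|Z) = H(X|Z) + H(Y|Z) - H(X,Y|Z)

H(Z) = 0.6036
H(X,Z) = 1.2380 → H(X|Z) = 0.6344
H(Y,Z) = 1.1082 → H(Y|Z) = 0.5046
H(X,Y,Z) = 1.6988 → H(X,Y|Z) = 1.0951

I(X;Y|Z) = 0.6344 + 0.5046 - 1.0951 = 0.0438 nats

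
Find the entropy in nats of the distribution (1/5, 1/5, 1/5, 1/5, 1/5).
1.6094 nats

Shannon entropy is H(X) = -Σ p(x) log p(x).

For P = (1/5, 1/5, 1/5, 1/5, 1/5):
H = -1/5 × log_e(1/5) -1/5 × log_e(1/5) -1/5 × log_e(1/5) -1/5 × log_e(1/5) -1/5 × log_e(1/5)
H = 1.6094 nats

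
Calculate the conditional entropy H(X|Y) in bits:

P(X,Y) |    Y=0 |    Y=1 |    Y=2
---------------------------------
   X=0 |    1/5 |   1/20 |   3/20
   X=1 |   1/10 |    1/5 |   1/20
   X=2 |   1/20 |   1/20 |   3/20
1.3651 bits

Using the chain rule: H(X|Y) = H(X,Y) - H(Y)

First, compute H(X,Y) = 2.9464 bits

Marginal P(Y) = (7/20, 3/10, 7/20)
H(Y) = 1.5813 bits

H(X|Y) = H(X,Y) - H(Y) = 2.9464 - 1.5813 = 1.3651 bits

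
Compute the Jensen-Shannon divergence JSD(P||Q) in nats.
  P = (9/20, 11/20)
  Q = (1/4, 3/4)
0.0222 nats

Jensen-Shannon divergence is:
JSD(P||Q) = 0.5 × D_KL(P||M) + 0.5 × D_KL(Q||M)
where M = 0.5 × (P + Q) is the mixture distribution.

M = 0.5 × (9/20, 11/20) + 0.5 × (1/4, 3/4) = (7/20, 13/20)

D_KL(P||M) = 0.0212 nats
D_KL(Q||M) = 0.0232 nats

JSD(P||Q) = 0.5 × 0.0212 + 0.5 × 0.0232 = 0.0222 nats

Unlike KL divergence, JSD is symmetric and bounded: 0 ≤ JSD ≤ log(2).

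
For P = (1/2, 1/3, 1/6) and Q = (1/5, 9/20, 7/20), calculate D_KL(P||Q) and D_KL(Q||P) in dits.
D_KL(P||Q) = 0.1018, D_KL(Q||P) = 0.0918

KL divergence is not symmetric: D_KL(P||Q) ≠ D_KL(Q||P) in general.

D_KL(P||Q) = 0.1018 dits
D_KL(Q||P) = 0.0918 dits

No, they are not equal!

This asymmetry is why KL divergence is not a true distance metric.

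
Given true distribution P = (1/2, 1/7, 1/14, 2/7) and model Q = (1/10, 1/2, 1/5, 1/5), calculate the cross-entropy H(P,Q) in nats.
1.8251 nats

Cross-entropy: H(P,Q) = -Σ p(x) log q(x)

Alternatively: H(P,Q) = H(P) + D_KL(P||Q)
H(P) = 1.1710 nats
D_KL(P||Q) = 0.6541 nats

H(P,Q) = 1.1710 + 0.6541 = 1.8251 nats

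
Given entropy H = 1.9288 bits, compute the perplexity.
3.8074

Perplexity is 2^H (or exp(H) for natural log).

H = 1.9288 bits
Perplexity = 2^1.9288 = 3.8074

Interpretation: The model's uncertainty is equivalent to choosing uniformly among 3.8 options.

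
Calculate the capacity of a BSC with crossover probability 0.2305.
0.2211 bits

For a binary symmetric channel (BSC) with error probability p:
Capacity C = 1 - H(p) bits per symbol

where H(p) = -p log₂(p) - (1-p) log₂(1-p) is the binary entropy function.

H(0.2305) = 0.7789 bits
C = 1 - 0.7789 = 0.2211 bits per symbol

This means we can reliably transmit up to 0.2211 bits of information per channel use.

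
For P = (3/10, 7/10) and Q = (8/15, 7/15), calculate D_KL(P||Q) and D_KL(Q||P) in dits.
D_KL(P||Q) = 0.0483, D_KL(Q||P) = 0.0511

KL divergence is not symmetric: D_KL(P||Q) ≠ D_KL(Q||P) in general.

D_KL(P||Q) = 0.0483 dits
D_KL(Q||P) = 0.0511 dits

No, they are not equal!

This asymmetry is why KL divergence is not a true distance metric.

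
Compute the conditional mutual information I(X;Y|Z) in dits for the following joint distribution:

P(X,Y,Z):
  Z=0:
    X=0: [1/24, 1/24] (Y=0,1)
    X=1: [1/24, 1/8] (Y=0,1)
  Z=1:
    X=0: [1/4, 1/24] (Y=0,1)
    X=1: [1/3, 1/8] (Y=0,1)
0.0073 dits

Conditional mutual information: I(X;Y|Z) = H(X|Z) + H(Y|Z) - H(X,Y|Z)

H(Z) = 0.2442
H(X,Z) = 0.5310 → H(X|Z) = 0.2868
H(Y,Z) = 0.4859 → H(Y|Z) = 0.2416
H(X,Y,Z) = 0.7654 → H(X,Y|Z) = 0.5211

I(X;Y|Z) = 0.2868 + 0.2416 - 0.5211 = 0.0073 dits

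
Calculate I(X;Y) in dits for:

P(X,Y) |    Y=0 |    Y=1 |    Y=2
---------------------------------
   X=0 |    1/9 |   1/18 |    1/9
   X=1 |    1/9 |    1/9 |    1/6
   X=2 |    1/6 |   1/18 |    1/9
0.0083 dits

Mutual information: I(X;Y) = H(X) + H(Y) - H(X,Y)

Marginals:
P(X) = (5/18, 7/18, 1/3), H(X) = 0.4731 dits
P(Y) = (7/18, 2/9, 7/18), H(Y) = 0.4642 dits

Joint entropy: H(X,Y) = 0.9290 dits

I(X;Y) = 0.4731 + 0.4642 - 0.9290 = 0.0083 dits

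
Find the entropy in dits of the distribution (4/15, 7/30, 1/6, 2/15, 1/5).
0.6867 dits

Shannon entropy is H(X) = -Σ p(x) log p(x).

For P = (4/15, 7/30, 1/6, 2/15, 1/5):
H = -4/15 × log_10(4/15) -7/30 × log_10(7/30) -1/6 × log_10(1/6) -2/15 × log_10(2/15) -1/5 × log_10(1/5)
H = 0.6867 dits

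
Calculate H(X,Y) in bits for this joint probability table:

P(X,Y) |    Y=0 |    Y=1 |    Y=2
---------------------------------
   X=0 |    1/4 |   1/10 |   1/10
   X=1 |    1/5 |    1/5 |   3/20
2.5037 bits

Joint entropy is H(X,Y) = -Σ_{x,y} p(x,y) log p(x,y).

Summing over all non-zero entries:
H(X,Y) = -[1/4·log_2(1/4) + 1/10·log_2(1/10) + 1/10·log_2(1/10) + 1/5·log_2(1/5) + 1/5·log_2(1/5) + 3/20·log_2(3/20)]
H(X,Y) = 2.5037 bits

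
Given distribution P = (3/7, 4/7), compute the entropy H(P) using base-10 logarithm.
0.2966 dits

Shannon entropy is H(X) = -Σ p(x) log p(x).

For P = (3/7, 4/7):
H = -3/7 × log_10(3/7) -4/7 × log_10(4/7)
H = 0.2966 dits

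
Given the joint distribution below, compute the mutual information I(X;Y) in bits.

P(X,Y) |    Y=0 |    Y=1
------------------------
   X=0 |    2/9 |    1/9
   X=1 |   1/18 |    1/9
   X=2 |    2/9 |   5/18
0.0453 bits

Mutual information: I(X;Y) = H(X) + H(Y) - H(X,Y)

Marginals:
P(X) = (1/3, 1/6, 1/2), H(X) = 1.4591 bits
P(Y) = (1/2, 1/2), H(Y) = 1.0000 bits

Joint entropy: H(X,Y) = 2.4138 bits

I(X;Y) = 1.4591 + 1.0000 - 2.4138 = 0.0453 bits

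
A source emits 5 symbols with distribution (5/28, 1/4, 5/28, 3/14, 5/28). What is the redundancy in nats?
0.0099 nats

Redundancy measures how far a source is from maximum entropy:
R = H_max - H(X)

Maximum entropy for 5 symbols: H_max = log_e(5) = 1.6094 nats
Actual entropy: H(X) = 1.5996 nats
Redundancy: R = 1.6094 - 1.5996 = 0.0099 nats

This redundancy represents potential for compression: the source could be compressed by 0.0099 nats per symbol.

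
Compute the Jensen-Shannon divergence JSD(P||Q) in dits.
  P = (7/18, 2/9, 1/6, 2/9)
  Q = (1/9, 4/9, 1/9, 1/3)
0.0296 dits

Jensen-Shannon divergence is:
JSD(P||Q) = 0.5 × D_KL(P||M) + 0.5 × D_KL(Q||M)
where M = 0.5 × (P + Q) is the mixture distribution.

M = 0.5 × (7/18, 2/9, 1/6, 2/9) + 0.5 × (1/9, 4/9, 1/9, 1/3) = (1/4, 1/3, 5/36, 5/18)

D_KL(P||M) = 0.0272 dits
D_KL(Q||M) = 0.0320 dits

JSD(P||Q) = 0.5 × 0.0272 + 0.5 × 0.0320 = 0.0296 dits

Unlike KL divergence, JSD is symmetric and bounded: 0 ≤ JSD ≤ log(2).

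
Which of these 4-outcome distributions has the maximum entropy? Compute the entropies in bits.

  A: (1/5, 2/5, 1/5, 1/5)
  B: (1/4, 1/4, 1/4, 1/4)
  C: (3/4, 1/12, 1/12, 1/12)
B

For a discrete distribution over n outcomes, entropy is maximized by the uniform distribution.

Computing entropies:
H(A) = 1.9219 bits
H(B) = 2.0000 bits
H(C) = 1.2075 bits

The uniform distribution (where all probabilities equal 1/4) achieves the maximum entropy of log_2(4) = 2.0000 bits.

Distribution B has the highest entropy.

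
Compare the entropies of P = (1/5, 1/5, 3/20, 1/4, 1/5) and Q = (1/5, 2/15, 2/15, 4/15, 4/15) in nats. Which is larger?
P

Computing entropies in nats:
H(P) = 1.5968
H(Q) = 1.5641

Distribution P has higher entropy.

Intuition: The distribution closer to uniform (more spread out) has higher entropy.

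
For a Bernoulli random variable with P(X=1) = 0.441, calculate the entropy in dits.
0.2980 dits

The binary entropy function is:
H(p) = -p log(p) - (1-p) log(1-p)

H(0.441) = -0.441 × log_10(0.441) - 0.559 × log_10(0.559)
H(0.441) = 0.2980 dits

Note: Binary entropy is maximized at p=0.5 (H=1 bit) and minimized at p=0 or p=1 (H=0).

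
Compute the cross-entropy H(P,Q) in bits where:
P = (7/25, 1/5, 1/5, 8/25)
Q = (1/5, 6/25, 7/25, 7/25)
2.0169 bits

Cross-entropy: H(P,Q) = -Σ p(x) log q(x)

Alternatively: H(P,Q) = H(P) + D_KL(P||Q)
H(P) = 1.9690 bits
D_KL(P||Q) = 0.0479 bits

H(P,Q) = 1.9690 + 0.0479 = 2.0169 bits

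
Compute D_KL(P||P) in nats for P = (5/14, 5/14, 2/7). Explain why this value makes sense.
0.0000 nats

KL divergence satisfies the Gibbs inequality: D_KL(P||Q) ≥ 0 for all distributions P, Q.

D_KL(P||Q) = Σ p(x) log(p(x)/q(x))
Each term is p(x) × log_e(p(x)/p(x)) = p(x) × log_e(1) = 0, so the sum is 0.
D_KL(P||Q) = 0.0000 nats

When P = Q, the KL divergence is exactly 0, as there is no 'divergence' between identical distributions.

This non-negativity is a fundamental property: relative entropy cannot be negative because it measures how different Q is from P.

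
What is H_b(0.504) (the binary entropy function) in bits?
1.0000 bits

The binary entropy function is:
H(p) = -p log(p) - (1-p) log(1-p)

H(0.504) = -0.504 × log_2(0.504) - 0.496 × log_2(0.496)
H(0.504) = 1.0000 bits

Note: Binary entropy is maximized at p=0.5 (H=1 bit) and minimized at p=0 or p=1 (H=0).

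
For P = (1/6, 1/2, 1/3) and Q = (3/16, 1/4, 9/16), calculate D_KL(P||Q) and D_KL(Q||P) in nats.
D_KL(P||Q) = 0.1525, D_KL(Q||P) = 0.1431

KL divergence is not symmetric: D_KL(P||Q) ≠ D_KL(Q||P) in general.

D_KL(P||Q) = 0.1525 nats
D_KL(Q||P) = 0.1431 nats

No, they are not equal!

This asymmetry is why KL divergence is not a true distance metric.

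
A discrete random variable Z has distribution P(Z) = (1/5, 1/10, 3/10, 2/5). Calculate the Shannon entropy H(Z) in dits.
0.5558 dits

Shannon entropy is H(X) = -Σ p(x) log p(x).

For P = (1/5, 1/10, 3/10, 2/5):
H = -1/5 × log_10(1/5) -1/10 × log_10(1/10) -3/10 × log_10(3/10) -2/5 × log_10(2/5)
H = 0.5558 dits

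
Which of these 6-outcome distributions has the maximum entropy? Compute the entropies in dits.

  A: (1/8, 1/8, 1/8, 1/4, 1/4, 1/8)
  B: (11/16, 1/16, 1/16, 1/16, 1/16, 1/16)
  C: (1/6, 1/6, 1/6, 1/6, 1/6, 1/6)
C

For a discrete distribution over n outcomes, entropy is maximized by the uniform distribution.

Computing entropies:
H(A) = 0.7526 dits
H(B) = 0.4882 dits
H(C) = 0.7782 dits

The uniform distribution (where all probabilities equal 1/6) achieves the maximum entropy of log_10(6) = 0.7782 dits.

Distribution C has the highest entropy.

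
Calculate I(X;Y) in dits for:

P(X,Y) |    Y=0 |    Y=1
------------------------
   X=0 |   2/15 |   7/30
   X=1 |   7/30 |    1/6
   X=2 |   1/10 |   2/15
0.0085 dits

Mutual information: I(X;Y) = H(X) + H(Y) - H(X,Y)

Marginals:
P(X) = (11/30, 2/5, 7/30), H(X) = 0.4664 dits
P(Y) = (7/15, 8/15), H(Y) = 0.3001 dits

Joint entropy: H(X,Y) = 0.7580 dits

I(X;Y) = 0.4664 + 0.3001 - 0.7580 = 0.0085 dits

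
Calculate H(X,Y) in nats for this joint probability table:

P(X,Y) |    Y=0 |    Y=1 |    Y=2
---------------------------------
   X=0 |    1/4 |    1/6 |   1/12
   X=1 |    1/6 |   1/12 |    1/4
1.7046 nats

Joint entropy is H(X,Y) = -Σ_{x,y} p(x,y) log p(x,y).

Summing over all non-zero entries:
H(X,Y) = -[1/4·log_e(1/4) + 1/6·log_e(1/6) + 1/12·log_e(1/12) + 1/6·log_e(1/6) + 1/12·log_e(1/12) + 1/4·log_e(1/4)]
H(X,Y) = 1.7046 nats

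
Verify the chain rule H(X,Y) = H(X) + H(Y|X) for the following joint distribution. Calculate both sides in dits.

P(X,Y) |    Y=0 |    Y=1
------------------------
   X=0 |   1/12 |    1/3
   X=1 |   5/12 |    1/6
H(X,Y) = 0.5371, H(X) = 0.2950, H(Y|X) = 0.2421 (all in dits)

Chain rule: H(X,Y) = H(X) + H(Y|X)

Left side — joint entropy directly:
H(X,Y) = -Σ p(x,y) log p(x,y) = 0.5371 dits

Right side — compute H(Y|X) from the conditional distributions:
P(X) = (5/12, 7/12), so H(X) = 0.2950 dits
H(Y|X) = Σ_x P(X=x) · H(Y|X=x):
  P(Y|X=0) = (1/5, 4/5), H(Y|X=0) = 0.2173, weight P(X=0) = 5/12
  P(Y|X=1) = (5/7, 2/7), H(Y|X=1) = 0.2598, weight P(X=1) = 7/12
H(Y|X) = 0.2421 dits

H(X) + H(Y|X) = 0.2950 + 0.2421 = 0.5371 dits

Both sides equal 0.5371 dits. ✓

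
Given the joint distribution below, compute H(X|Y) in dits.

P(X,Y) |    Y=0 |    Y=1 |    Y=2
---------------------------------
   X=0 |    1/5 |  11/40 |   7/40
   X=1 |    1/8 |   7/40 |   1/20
0.2764 dits

Using the chain rule: H(X|Y) = H(X,Y) - H(Y)

First, compute H(X,Y) = 0.7369 dits

Marginal P(Y) = (13/40, 9/20, 9/40)
H(Y) = 0.4605 dits

H(X|Y) = H(X,Y) - H(Y) = 0.7369 - 0.4605 = 0.2764 dits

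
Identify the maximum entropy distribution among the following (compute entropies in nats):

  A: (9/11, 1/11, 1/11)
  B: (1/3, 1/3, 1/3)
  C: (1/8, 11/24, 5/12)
B

For a discrete distribution over n outcomes, entropy is maximized by the uniform distribution.

Computing entropies:
H(A) = 0.6002 nats
H(B) = 1.0986 nats
H(C) = 0.9823 nats

The uniform distribution (where all probabilities equal 1/3) achieves the maximum entropy of log_e(3) = 1.0986 nats.

Distribution B has the highest entropy.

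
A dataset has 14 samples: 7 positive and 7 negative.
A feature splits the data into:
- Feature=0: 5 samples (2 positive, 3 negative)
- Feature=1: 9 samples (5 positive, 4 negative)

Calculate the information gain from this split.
0.0161 bits

Information Gain = H(Y) - H(Y|Feature)

Before split:
P(positive) = 7/14 = 0.5000
H(Y) = 1.0000 bits

After split:
Feature=0: H = 0.9710 bits (weight = 5/14)
Feature=1: H = 0.9911 bits (weight = 9/14)
H(Y|Feature) = (5/14)×0.9710 + (9/14)×0.9911 = 0.9839 bits

Information Gain = 1.0000 - 0.9839 = 0.0161 bits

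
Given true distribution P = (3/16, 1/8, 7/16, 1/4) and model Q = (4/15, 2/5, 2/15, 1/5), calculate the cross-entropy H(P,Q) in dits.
0.7150 dits

Cross-entropy: H(P,Q) = -Σ p(x) log q(x)

Alternatively: H(P,Q) = H(P) + D_KL(P||Q)
H(P) = 0.5568 dits
D_KL(P||Q) = 0.1582 dits

H(P,Q) = 0.5568 + 0.1582 = 0.7150 dits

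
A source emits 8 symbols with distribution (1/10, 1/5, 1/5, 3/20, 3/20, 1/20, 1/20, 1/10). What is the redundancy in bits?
0.1536 bits

Redundancy measures how far a source is from maximum entropy:
R = H_max - H(X)

Maximum entropy for 8 symbols: H_max = log_2(8) = 3.0000 bits
Actual entropy: H(X) = 2.8464 bits
Redundancy: R = 3.0000 - 2.8464 = 0.1536 bits

This redundancy represents potential for compression: the source could be compressed by 0.1536 bits per symbol.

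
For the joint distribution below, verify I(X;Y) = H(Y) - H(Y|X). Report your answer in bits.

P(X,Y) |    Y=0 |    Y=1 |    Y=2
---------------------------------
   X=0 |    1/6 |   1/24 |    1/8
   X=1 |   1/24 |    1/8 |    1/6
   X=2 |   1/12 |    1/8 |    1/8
I(X;Y) = 0.1057 bits

Mutual information has multiple equivalent forms:
- I(X;Y) = H(X) - H(X|Y)
- I(X;Y) = H(Y) - H(Y|X)
- I(X;Y) = H(X) + H(Y) - H(X,Y)

Computing all quantities:
H(X) = 1.5850, H(Y) = 1.5632, H(X,Y) = 3.0425
H(X|Y) = 1.4793, H(Y|X) = 1.4575

Verification:
H(X) - H(X|Y) = 1.5850 - 1.4793 = 0.1057
H(Y) - H(Y|X) = 1.5632 - 1.4575 = 0.1057
H(X) + H(Y) - H(X,Y) = 1.5850 + 1.5632 - 3.0425 = 0.1057

All forms give I(X;Y) = 0.1057 bits. ✓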